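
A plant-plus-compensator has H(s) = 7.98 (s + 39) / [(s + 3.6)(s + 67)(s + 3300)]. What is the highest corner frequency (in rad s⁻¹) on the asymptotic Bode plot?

3300 rad s⁻¹

Break frequencies occur at each pole and zero magnitude: 3.6 rad s⁻¹, 39 rad s⁻¹, 67 rad s⁻¹, 3300 rad s⁻¹.
The highest is 3300 rad s⁻¹.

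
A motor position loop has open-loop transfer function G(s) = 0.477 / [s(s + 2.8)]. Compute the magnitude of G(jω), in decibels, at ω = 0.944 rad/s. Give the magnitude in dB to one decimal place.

-15.3 dB

|j0.944 + 2.8| = √(0.944² + 2.8²) = 2.955
|j0.944| = 0.944
|G(j0.944)| = 0.477 / (2.955 × 0.944) = 0.17101
20 log₁₀(0.17101) = -15.34 dB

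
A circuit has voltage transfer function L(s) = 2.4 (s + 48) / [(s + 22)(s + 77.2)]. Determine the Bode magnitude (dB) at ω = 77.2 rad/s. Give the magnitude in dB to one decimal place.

-32.1 dB

|j77.2 + 48| = √(77.2² + 48²) = 90.91
|j77.2 + 22| = √(77.2² + 22²) = 80.27
|j77.2 + 77.2| = √(77.2² + 77.2²) = 109.2
|L(j77.2)| = 2.4 × 90.91 / (80.27 × 109.2) = 0.024894
20 log₁₀(0.024894) = -32.08 dB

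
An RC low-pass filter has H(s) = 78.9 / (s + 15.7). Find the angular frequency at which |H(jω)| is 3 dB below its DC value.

For a single-pole low-pass, the −3 dB point is at the pole: ω = 15.7 rad/sec.

15.7 rad/sec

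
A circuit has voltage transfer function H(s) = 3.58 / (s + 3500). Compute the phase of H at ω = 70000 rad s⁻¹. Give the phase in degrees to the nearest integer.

∠(j70000 + 3500) = arctan(70000/3500) = 87.14°
∠H(j70000) = −87.14° = -87.14°

-87°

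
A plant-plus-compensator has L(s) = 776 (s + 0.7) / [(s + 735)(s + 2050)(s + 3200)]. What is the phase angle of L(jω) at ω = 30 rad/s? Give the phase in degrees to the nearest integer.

∠(j30 + 0.7) = arctan(30/0.7) = 88.66°
∠(j30 + 735) = arctan(30/735) = 2.34°
∠(j30 + 2050) = arctan(30/2050) = 0.84°
∠(j30 + 3200) = arctan(30/3200) = 0.54°
∠L(j30) = 88.66° − (2.34° + 0.84° + 0.54°) = 84.95°

85°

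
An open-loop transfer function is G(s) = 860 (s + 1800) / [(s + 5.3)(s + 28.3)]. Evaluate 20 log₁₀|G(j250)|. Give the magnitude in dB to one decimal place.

27.9 dB

|j250 + 1800| = √(250² + 1800²) = 1817
|j250 + 5.3| = √(250² + 5.3²) = 250.1
|j250 + 28.3| = √(250² + 28.3²) = 251.6
|G(j250)| = 860 × 1817 / (250.1 × 251.6) = 24.841
20 log₁₀(24.841) = 27.90 dB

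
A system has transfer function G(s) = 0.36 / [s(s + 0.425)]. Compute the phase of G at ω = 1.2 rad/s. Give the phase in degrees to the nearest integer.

-160 deg

∠(j1.2 + 0.425) = arctan(1.2/0.425) = 70.50°
∠(j1.2) = 90.00°
∠G(j1.2) = − (70.50° + 90.00°) = -160.50°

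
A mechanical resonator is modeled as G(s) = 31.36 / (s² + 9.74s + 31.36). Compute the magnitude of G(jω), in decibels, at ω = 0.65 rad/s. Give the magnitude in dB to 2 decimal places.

|(j0.65)² + 9.74(j0.65) + 31.36| = |30.938 + j6.331| = 31.58
|G(j0.65)| = 31.36 / 31.58 = 0.99308
20 log₁₀(0.99308) = -0.060 dB

-0.06 dB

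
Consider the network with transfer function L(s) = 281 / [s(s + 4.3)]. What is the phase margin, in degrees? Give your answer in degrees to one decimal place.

Gain crossover: |L(jω)| = 1 at ω ≈ 16.5 rad/sec.
∠L(j16.5) = −90° − arctan(16.5/4.3) ≈ -165.38°
PM = 180° + (-165.38°) = 14.62°

14.6°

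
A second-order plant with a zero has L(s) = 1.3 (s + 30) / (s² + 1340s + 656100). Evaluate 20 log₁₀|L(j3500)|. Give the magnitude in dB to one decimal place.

-68.8 dB

|j3500 + 30| = √(3500² + 30²) = 3500
|(j3500)² + 1340(j3500) + 656100| = |-1.1594e+07 + j4.69e+06| = 1.251e+07
|L(j3500)| = 1.3 × 3500 / 1.251e+07 = 0.00036382
20 log₁₀(0.00036382) = -68.78 dB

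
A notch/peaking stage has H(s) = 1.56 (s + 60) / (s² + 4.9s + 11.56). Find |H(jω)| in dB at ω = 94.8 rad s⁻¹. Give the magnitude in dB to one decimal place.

-34.2 dB

|j94.8 + 60| = √(94.8² + 60²) = 112.2
|(j94.8)² + 4.9(j94.8) + 11.56| = |-8975.5 + j464.52| = 8987
|H(j94.8)| = 1.56 × 112.2 / 8987 = 0.019474
20 log₁₀(0.019474) = -34.21 dB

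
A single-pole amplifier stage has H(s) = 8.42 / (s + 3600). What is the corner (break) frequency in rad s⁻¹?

The single real pole at s = −3600 gives a corner at ω = 3600 rad s⁻¹.

3600 rad s⁻¹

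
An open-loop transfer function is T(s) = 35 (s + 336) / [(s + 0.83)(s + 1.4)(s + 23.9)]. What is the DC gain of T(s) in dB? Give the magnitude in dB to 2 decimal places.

52.54 dB

T(0) = 35 × 336 / (0.83 × 1.4 × 23.9) = 423.45
20 log₁₀(423.45) = 52.536 dB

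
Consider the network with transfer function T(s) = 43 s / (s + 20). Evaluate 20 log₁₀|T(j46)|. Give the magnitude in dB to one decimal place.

31.9 dB

|j46| = 46
|j46 + 20| = √(46² + 20²) = 50.16
|T(j46)| = 43 × 46 / 50.16 = 39.434
20 log₁₀(39.434) = 31.92 dB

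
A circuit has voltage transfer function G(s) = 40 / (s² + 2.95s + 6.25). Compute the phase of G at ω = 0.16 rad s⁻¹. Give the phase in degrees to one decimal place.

∠[(j0.16)² + 2.95(j0.16) + 6.25] = ∠[6.2244 + j0.472] = 4.34°
∠G(j0.16) = −4.34° = -4.34°

-4.3°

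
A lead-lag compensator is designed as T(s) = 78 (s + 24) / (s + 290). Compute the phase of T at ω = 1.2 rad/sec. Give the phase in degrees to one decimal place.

2.6°

∠(j1.2 + 24) = arctan(1.2/24) = 2.86°
∠(j1.2 + 290) = arctan(1.2/290) = 0.24°
∠T(j1.2) = 2.86° − 0.24° = 2.63°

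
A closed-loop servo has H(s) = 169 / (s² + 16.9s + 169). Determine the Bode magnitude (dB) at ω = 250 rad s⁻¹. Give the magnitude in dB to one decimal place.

|(j250)² + 16.9(j250) + 169| = |-62331 + j4225| = 6.247e+04
|H(j250)| = 169 / 6.247e+04 = 0.0027051
20 log₁₀(0.0027051) = -51.36 dB

-51.4 dB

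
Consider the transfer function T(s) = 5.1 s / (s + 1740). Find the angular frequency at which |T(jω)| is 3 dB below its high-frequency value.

1740 rad/s

For a single-pole high-pass, the −3 dB point is at the pole: ω = 1740 rad/s.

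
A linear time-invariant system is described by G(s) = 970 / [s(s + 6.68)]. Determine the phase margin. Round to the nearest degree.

Gain crossover: |G(jω)| = 1 at ω ≈ 30.8 rad s⁻¹.
∠G(j30.8) = −90° − arctan(30.8/6.68) ≈ -167.76°
PM = 180° + (-167.76°) = 12.24°

12°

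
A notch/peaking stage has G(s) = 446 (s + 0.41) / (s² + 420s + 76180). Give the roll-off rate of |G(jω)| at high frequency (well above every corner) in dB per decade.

With 1 zero and 2 poles, the high-frequency asymptotic slope is 20 × (1 − 2) = -20 dB/decade.

-20 dB/decade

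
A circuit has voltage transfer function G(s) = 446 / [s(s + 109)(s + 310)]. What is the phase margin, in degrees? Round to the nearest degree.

Gain crossover: |G(jω)| = 1 at ω ≈ 0.0132 rad/s.
∠G(j0.0132) = −90° − arctan(0.0132/109) − arctan(0.0132/310) ≈ -90.01°
PM = 180° + (-90.01°) = 89.99°

90 deg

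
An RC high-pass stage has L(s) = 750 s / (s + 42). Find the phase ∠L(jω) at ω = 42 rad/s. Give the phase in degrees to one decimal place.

∠(j42) = 90.00°
∠(j42 + 42) = arctan(42/42) = 45.00°
∠L(j42) = 90.00° − 45.00° = 45.00°

45.0°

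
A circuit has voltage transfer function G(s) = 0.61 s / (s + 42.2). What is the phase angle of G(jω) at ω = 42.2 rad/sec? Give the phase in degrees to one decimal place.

∠(j42.2) = 90.00°
∠(j42.2 + 42.2) = arctan(42.2/42.2) = 45.00°
∠G(j42.2) = 90.00° − 45.00° = 45.00°

45.0°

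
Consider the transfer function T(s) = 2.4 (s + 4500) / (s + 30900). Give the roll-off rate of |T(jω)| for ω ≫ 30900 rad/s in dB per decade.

With 1 zero and 1 pole, the high-frequency asymptotic slope is 20 × (1 − 1) = 0 dB/decade.

0 dB/decade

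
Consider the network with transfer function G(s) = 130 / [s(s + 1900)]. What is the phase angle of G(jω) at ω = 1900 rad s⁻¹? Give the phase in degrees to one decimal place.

∠(j1900 + 1900) = arctan(1900/1900) = 45.00°
∠(j1900) = 90.00°
∠G(j1900) = − (45.00° + 90.00°) = -135.00°

-135.0°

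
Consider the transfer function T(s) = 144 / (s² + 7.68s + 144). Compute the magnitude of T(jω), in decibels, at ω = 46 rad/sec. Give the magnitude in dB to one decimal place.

|(j46)² + 7.68(j46) + 144| = |-1972 + j353.28| = 2003
|T(j46)| = 144 / 2003 = 0.071878
20 log₁₀(0.071878) = -22.87 dB

-22.9 dB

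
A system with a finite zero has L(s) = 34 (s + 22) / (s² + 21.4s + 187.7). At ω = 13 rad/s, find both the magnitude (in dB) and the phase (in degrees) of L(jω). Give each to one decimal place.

|L| = 9.9 dB, ∠L = -55.6°

|j13 + 22| = √(13² + 22²) = 25.55
|(j13)² + 21.4(j13) + 187.7| = |18.7 + j278.2| = 278.8
|L(j13)| = 34 × 25.55 / 278.8 = 3.116
20 log₁₀(3.116) = 9.87 dB
∠(j13 + 22) = arctan(13/22) = 30.58°
∠[(j13)² + 21.4(j13) + 187.7] = ∠[18.7 + j278.2] = 86.15°
∠L(j13) = 30.58° − 86.15° = -55.58°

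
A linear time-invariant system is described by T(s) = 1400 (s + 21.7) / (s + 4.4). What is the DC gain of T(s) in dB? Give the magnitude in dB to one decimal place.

76.8 dB

T(0) = 1400 × 21.7 / 4.4 = 6904.5
20 log₁₀(6904.5) = 76.78 dB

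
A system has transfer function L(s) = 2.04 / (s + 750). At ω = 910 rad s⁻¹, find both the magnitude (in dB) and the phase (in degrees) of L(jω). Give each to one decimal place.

|L| = -55.2 dB, ∠L = -50.5 deg

|j910 + 750| = √(910² + 750²) = 1179
|L(j910)| = 2.04 / 1179 = 0.0017299
20 log₁₀(0.0017299) = -55.24 dB
∠(j910 + 750) = arctan(910/750) = 50.51°
∠L(j910) = −50.51° = -50.51°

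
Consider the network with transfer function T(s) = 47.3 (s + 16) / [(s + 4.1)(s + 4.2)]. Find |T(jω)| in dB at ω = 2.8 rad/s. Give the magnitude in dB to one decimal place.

|j2.8 + 16| = √(2.8² + 16²) = 16.24
|j2.8 + 4.1| = √(2.8² + 4.1²) = 4.965
|j2.8 + 4.2| = √(2.8² + 4.2²) = 5.048
|T(j2.8)| = 47.3 × 16.24 / (4.965 × 5.048) = 30.657
20 log₁₀(30.657) = 29.73 dB

29.7 dB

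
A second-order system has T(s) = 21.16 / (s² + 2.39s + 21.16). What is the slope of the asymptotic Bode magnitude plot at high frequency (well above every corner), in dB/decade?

-40 dB/decade

With 0 zeros and 2 poles, the high-frequency asymptotic slope is 20 × (0 − 2) = -40 dB/decade.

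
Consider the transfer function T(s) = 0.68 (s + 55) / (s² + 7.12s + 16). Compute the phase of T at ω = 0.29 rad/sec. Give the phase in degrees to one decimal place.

∠(j0.29 + 55) = arctan(0.29/55) = 0.30°
∠[(j0.29)² + 7.12(j0.29) + 16] = ∠[15.916 + j2.0648] = 7.39°
∠T(j0.29) = 0.30° − 7.39° = -7.09°

-7.1°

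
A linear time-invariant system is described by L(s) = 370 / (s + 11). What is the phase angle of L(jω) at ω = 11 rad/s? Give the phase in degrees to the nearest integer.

∠(j11 + 11) = arctan(11/11) = 45.00°
∠L(j11) = −45.00° = -45.00°

-45°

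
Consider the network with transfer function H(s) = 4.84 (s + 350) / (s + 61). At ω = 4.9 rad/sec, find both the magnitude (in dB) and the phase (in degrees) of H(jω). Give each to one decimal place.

|H| = 28.8 dB, ∠H = -3.8°

|j4.9 + 350| = √(4.9² + 350²) = 350
|j4.9 + 61| = √(4.9² + 61²) = 61.2
|H(j4.9)| = 4.84 × 350 / 61.2 = 27.684
20 log₁₀(27.684) = 28.84 dB
∠(j4.9 + 350) = arctan(4.9/350) = 0.80°
∠(j4.9 + 61) = arctan(4.9/61) = 4.59°
∠H(j4.9) = 0.80° − 4.59° = -3.79°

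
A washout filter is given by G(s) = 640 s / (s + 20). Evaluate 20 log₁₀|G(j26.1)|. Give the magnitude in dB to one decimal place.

54.1 dB

|j26.1| = 26.1
|j26.1 + 20| = √(26.1² + 20²) = 32.88
|G(j26.1)| = 640 × 26.1 / 32.88 = 508
20 log₁₀(508) = 54.12 dB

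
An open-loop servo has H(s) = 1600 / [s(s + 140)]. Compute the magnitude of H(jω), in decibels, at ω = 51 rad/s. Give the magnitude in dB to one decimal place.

|j51 + 140| = √(51² + 140²) = 149
|j51| = 51
|H(j51)| = 1600 / (149 × 51) = 0.21055
20 log₁₀(0.21055) = -13.53 dB

-13.5 dB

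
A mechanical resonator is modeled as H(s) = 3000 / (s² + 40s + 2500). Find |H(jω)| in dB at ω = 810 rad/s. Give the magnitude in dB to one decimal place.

|(j810)² + 40(j810) + 2500| = |-6.536e+05 + j32400| = 6.544e+05
|H(j810)| = 3000 / 6.544e+05 = 0.0045843
20 log₁₀(0.0045843) = -46.77 dB

-46.8 dB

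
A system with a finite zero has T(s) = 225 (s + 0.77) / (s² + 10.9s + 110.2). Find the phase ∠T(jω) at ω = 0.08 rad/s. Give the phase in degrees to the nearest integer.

∠(j0.08 + 0.77) = arctan(0.08/0.77) = 5.93°
∠[(j0.08)² + 10.9(j0.08) + 110.2] = ∠[110.19 + j0.872] = 0.45°
∠T(j0.08) = 5.93° − 0.45° = 5.48°

5°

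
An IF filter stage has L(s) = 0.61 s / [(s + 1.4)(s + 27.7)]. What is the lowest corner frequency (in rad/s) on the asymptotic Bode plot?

1.4 rad/s

Break frequencies occur at each pole and zero magnitude: 1.4 rad/s, 27.7 rad/s.
The lowest is 1.4 rad/s.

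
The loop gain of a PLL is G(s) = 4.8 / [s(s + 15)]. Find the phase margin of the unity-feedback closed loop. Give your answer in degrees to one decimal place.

88.8°

Gain crossover: |G(jω)| = 1 at ω ≈ 0.32 rad s⁻¹.
∠G(j0.32) = −90° − arctan(0.32/15) ≈ -91.22°
PM = 180° + (-91.22°) = 88.78°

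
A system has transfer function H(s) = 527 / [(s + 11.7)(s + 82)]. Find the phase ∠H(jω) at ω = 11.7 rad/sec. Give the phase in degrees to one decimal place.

∠(j11.7 + 11.7) = arctan(11.7/11.7) = 45.00°
∠(j11.7 + 82) = arctan(11.7/82) = 8.12°
∠H(j11.7) = − (45.00° + 8.12°) = -53.12°

-53.1 deg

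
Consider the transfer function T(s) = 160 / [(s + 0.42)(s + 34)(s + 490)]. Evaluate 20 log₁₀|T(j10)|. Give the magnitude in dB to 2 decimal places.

-60.72 dB

|j10 + 0.42| = √(10² + 0.42²) = 10.01
|j10 + 34| = √(10² + 34²) = 35.44
|j10 + 490| = √(10² + 490²) = 490.1
|T(j10)| = 160 / (10.01 × 35.44 × 490.1) = 0.00092036
20 log₁₀(0.00092036) = -60.721 dB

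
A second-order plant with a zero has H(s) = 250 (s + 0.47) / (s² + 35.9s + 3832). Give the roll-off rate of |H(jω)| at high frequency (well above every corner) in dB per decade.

-20 dB/decade

With 1 zero and 2 poles, the high-frequency asymptotic slope is 20 × (1 − 2) = -20 dB/decade.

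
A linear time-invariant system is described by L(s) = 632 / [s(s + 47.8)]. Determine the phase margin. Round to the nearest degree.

Gain crossover: |L(jω)| = 1 at ω ≈ 12.8 rad/sec.
∠L(j12.8) = −90° − arctan(12.8/47.8) ≈ -104.96°
PM = 180° + (-104.96°) = 75.04°

75°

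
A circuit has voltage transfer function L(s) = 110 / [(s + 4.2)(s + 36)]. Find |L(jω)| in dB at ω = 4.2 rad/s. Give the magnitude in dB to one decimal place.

-5.8 dB

|j4.2 + 4.2| = √(4.2² + 4.2²) = 5.94
|j4.2 + 36| = √(4.2² + 36²) = 36.24
|L(j4.2)| = 110 / (5.94 × 36.24) = 0.51096
20 log₁₀(0.51096) = -5.83 dB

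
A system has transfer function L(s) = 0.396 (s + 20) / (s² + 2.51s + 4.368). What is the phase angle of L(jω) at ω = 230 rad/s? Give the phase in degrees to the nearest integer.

-94 deg

∠(j230 + 20) = arctan(230/20) = 85.03°
∠[(j230)² + 2.51(j230) + 4.368] = ∠[-52896 + j577.3] = 179.37°
∠L(j230) = 85.03° − 179.37° = -94.34°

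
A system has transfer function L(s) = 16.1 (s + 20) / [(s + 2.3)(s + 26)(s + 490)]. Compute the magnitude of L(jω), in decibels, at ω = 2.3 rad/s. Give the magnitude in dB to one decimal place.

|j2.3 + 20| = √(2.3² + 20²) = 20.13
|j2.3 + 2.3| = √(2.3² + 2.3²) = 3.253
|j2.3 + 26| = √(2.3² + 26²) = 26.1
|j2.3 + 490| = √(2.3² + 490²) = 490
|L(j2.3)| = 16.1 × 20.13 / (3.253 × 26.1 × 490) = 0.0077911
20 log₁₀(0.0077911) = -42.17 dB

-42.2 dB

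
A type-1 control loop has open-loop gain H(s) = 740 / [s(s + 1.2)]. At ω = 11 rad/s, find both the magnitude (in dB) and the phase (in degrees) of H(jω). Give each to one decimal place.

|H| = 15.7 dB, ∠H = -173.8 deg

|j11 + 1.2| = √(11² + 1.2²) = 11.07
|j11| = 11
|H(j11)| = 740 / (11.07 × 11) = 6.0796
20 log₁₀(6.0796) = 15.68 dB
∠(j11 + 1.2) = arctan(11/1.2) = 83.77°
∠(j11) = 90.00°
∠H(j11) = − (83.77° + 90.00°) = -173.77°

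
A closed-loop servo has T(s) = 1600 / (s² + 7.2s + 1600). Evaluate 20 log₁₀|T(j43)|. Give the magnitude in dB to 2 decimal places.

12.10 dB

|(j43)² + 7.2(j43) + 1600| = |-249 + j309.6| = 397.3
|T(j43)| = 1600 / 397.3 = 4.0271
20 log₁₀(4.0271) = 12.100 dB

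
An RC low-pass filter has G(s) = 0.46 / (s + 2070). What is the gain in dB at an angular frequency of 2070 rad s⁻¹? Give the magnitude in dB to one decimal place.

|j2070 + 2070| = √(2070² + 2070²) = 2927
|G(j2070)| = 0.46 / 2927 = 0.00015713
20 log₁₀(0.00015713) = -76.07 dB

-76.1 dB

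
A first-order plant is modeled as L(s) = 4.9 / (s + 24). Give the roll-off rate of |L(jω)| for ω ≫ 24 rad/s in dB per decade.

With 0 zeros and 1 pole, the high-frequency asymptotic slope is 20 × (0 − 1) = -20 dB/decade.

-20 dB/decade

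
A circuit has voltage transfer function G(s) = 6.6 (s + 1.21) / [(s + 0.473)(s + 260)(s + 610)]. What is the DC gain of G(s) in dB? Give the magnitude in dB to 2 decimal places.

G(0) = 6.6 × 1.21 / (0.473 × 260 × 610) = 0.00010645
20 log₁₀(0.00010645) = -79.457 dB

-79.46 dB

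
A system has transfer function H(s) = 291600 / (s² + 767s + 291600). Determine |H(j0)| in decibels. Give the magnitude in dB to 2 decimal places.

H(0) = 291600 / 291600 = 1
20 log₁₀(1) = 0.000 dB

0.00 dB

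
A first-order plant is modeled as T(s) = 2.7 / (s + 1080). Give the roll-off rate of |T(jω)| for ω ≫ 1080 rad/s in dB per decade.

-20 dB/decade

With 0 zeros and 1 pole, the high-frequency asymptotic slope is 20 × (0 − 1) = -20 dB/decade.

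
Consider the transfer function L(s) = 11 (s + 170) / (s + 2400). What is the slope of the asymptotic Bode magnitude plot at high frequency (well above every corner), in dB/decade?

With 1 zero and 1 pole, the high-frequency asymptotic slope is 20 × (1 − 1) = 0 dB/decade.

0 dB/decade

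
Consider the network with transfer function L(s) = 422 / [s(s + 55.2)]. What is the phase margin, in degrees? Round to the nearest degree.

82°

Gain crossover: |L(jω)| = 1 at ω ≈ 7.57 rad/sec.
∠L(j7.57) = −90° − arctan(7.57/55.2) ≈ -97.81°
PM = 180° + (-97.81°) = 82.19°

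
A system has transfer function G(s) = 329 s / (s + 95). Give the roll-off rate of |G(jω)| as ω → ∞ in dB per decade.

With 1 zero and 1 pole, the high-frequency asymptotic slope is 20 × (1 − 1) = 0 dB/decade.

0 dB/decade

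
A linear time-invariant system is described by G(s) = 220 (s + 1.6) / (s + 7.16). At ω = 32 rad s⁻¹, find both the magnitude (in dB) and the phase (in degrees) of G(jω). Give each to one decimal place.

|j32 + 1.6| = √(32² + 1.6²) = 32.04
|j32 + 7.16| = √(32² + 7.16²) = 32.79
|G(j32)| = 220 × 32.04 / 32.79 = 214.96
20 log₁₀(214.96) = 46.65 dB
∠(j32 + 1.6) = arctan(32/1.6) = 87.14°
∠(j32 + 7.16) = arctan(32/7.16) = 77.39°
∠G(j32) = 87.14° − 77.39° = 9.75°

|G| = 46.6 dB, ∠G = 9.7°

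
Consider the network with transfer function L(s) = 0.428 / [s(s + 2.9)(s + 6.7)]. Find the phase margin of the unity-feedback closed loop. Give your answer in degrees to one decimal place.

89.4°

Gain crossover: |L(jω)| = 1 at ω ≈ 0.022 rad/sec.
∠L(j0.022) = −90° − arctan(0.022/2.9) − arctan(0.022/6.7) ≈ -90.62°
PM = 180° + (-90.62°) = 89.38°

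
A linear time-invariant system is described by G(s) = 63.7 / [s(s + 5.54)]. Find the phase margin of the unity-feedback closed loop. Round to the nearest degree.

Gain crossover: |G(jω)| = 1 at ω ≈ 7.08 rad s⁻¹.
∠G(j7.08) = −90° − arctan(7.08/5.54) ≈ -141.97°
PM = 180° + (-141.97°) = 38.03°

38 deg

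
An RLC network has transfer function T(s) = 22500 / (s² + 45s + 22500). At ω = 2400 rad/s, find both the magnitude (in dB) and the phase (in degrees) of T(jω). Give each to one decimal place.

|T| = -48.1 dB, ∠T = -178.9°

|(j2400)² + 45(j2400) + 22500| = |-5.7375e+06 + j1.08e+05| = 5.739e+06
|T(j2400)| = 22500 / 5.739e+06 = 0.0039209
20 log₁₀(0.0039209) = -48.13 dB
∠[(j2400)² + 45(j2400) + 22500] = ∠[-5.7375e+06 + j1.08e+05] = 178.92°
∠T(j2400) = −178.92° = -178.92°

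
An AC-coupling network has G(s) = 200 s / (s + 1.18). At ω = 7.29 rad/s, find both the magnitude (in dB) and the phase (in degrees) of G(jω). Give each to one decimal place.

|G| = 45.9 dB, ∠G = 9.2 deg

|j7.29| = 7.29
|j7.29 + 1.18| = √(7.29² + 1.18²) = 7.385
|G(j7.29)| = 200 × 7.29 / 7.385 = 197.43
20 log₁₀(197.43) = 45.91 dB
∠(j7.29) = 90.00°
∠(j7.29 + 1.18) = arctan(7.29/1.18) = 80.81°
∠G(j7.29) = 90.00° − 80.81° = 9.19°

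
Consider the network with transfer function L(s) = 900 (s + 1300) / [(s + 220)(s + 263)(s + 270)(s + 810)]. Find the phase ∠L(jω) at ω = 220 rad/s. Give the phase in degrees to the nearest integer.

-130°

∠(j220 + 1300) = arctan(220/1300) = 9.61°
∠(j220 + 220) = arctan(220/220) = 45.00°
∠(j220 + 263) = arctan(220/263) = 39.91°
∠(j220 + 270) = arctan(220/270) = 39.17°
∠(j220 + 810) = arctan(220/810) = 15.20°
∠L(j220) = 9.61° − (45.00° + 39.91° + 39.17° + 15.20°) = -129.68°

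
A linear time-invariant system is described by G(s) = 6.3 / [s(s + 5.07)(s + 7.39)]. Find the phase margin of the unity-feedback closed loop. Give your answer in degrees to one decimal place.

86.8°

Gain crossover: |G(jω)| = 1 at ω ≈ 0.168 rad/s.
∠G(j0.168) = −90° − arctan(0.168/5.07) − arctan(0.168/7.39) ≈ -93.20°
PM = 180° + (-93.20°) = 86.80°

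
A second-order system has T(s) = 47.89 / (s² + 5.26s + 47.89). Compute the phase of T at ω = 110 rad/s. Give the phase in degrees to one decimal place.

∠[(j110)² + 5.26(j110) + 47.89] = ∠[-12052 + j578.6] = 177.25°
∠T(j110) = −177.25° = -177.25°

-177.3°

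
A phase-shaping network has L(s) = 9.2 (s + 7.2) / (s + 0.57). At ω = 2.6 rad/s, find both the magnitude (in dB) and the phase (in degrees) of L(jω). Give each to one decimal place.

|L| = 28.5 dB, ∠L = -57.8°

|j2.6 + 7.2| = √(2.6² + 7.2²) = 7.655
|j2.6 + 0.57| = √(2.6² + 0.57²) = 2.662
|L(j2.6)| = 9.2 × 7.655 / 2.662 = 26.459
20 log₁₀(26.459) = 28.45 dB
∠(j2.6 + 7.2) = arctan(2.6/7.2) = 19.86°
∠(j2.6 + 0.57) = arctan(2.6/0.57) = 77.63°
∠L(j2.6) = 19.86° − 77.63° = -57.78°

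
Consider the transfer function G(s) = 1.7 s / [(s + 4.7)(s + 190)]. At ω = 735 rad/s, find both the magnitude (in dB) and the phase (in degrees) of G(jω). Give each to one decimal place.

|G| = -53.0 dB, ∠G = -75.1°

|j735| = 735
|j735 + 4.7| = √(735² + 4.7²) = 735
|j735 + 190| = √(735² + 190²) = 759.2
|G(j735)| = 1.7 × 735 / (735 × 759.2) = 0.0022393
20 log₁₀(0.0022393) = -53.00 dB
∠(j735) = 90.00°
∠(j735 + 4.7) = arctan(735/4.7) = 89.63°
∠(j735 + 190) = arctan(735/190) = 75.51°
∠G(j735) = 90.00° − (89.63° + 75.51°) = -75.14°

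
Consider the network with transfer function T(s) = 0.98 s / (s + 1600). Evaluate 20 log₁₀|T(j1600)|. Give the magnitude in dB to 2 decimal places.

-3.19 dB

|j1600| = 1600
|j1600 + 1600| = √(1600² + 1600²) = 2263
|T(j1600)| = 0.98 × 1600 / 2263 = 0.69296
20 log₁₀(0.69296) = -3.186 dB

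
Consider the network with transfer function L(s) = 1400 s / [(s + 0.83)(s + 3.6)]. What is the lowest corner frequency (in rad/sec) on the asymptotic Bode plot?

0.83 rad/sec

Break frequencies occur at each pole and zero magnitude: 0.83 rad/sec, 3.6 rad/sec.
The lowest is 0.83 rad/sec.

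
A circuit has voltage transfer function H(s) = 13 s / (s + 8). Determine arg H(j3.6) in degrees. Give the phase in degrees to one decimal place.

65.8°

∠(j3.6) = 90.00°
∠(j3.6 + 8) = arctan(3.6/8) = 24.23°
∠H(j3.6) = 90.00° − 24.23° = 65.77°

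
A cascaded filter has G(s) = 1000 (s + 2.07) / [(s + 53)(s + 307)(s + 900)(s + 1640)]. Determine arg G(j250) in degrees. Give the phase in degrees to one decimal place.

-51.9 deg

∠(j250 + 2.07) = arctan(250/2.07) = 89.53°
∠(j250 + 53) = arctan(250/53) = 78.03°
∠(j250 + 307) = arctan(250/307) = 39.16°
∠(j250 + 900) = arctan(250/900) = 15.52°
∠(j250 + 1640) = arctan(250/1640) = 8.67°
∠G(j250) = 89.53° − (78.03° + 39.16° + 15.52° + 8.67°) = -51.85°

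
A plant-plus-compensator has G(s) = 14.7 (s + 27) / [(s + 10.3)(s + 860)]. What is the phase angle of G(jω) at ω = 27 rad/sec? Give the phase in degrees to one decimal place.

-25.9 deg

∠(j27 + 27) = arctan(27/27) = 45.00°
∠(j27 + 10.3) = arctan(27/10.3) = 69.12°
∠(j27 + 860) = arctan(27/860) = 1.80°
∠G(j27) = 45.00° − (69.12° + 1.80°) = -25.92°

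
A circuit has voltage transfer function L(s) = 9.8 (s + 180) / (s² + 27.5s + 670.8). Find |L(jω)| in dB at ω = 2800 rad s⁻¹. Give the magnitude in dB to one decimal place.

|j2800 + 180| = √(2800² + 180²) = 2806
|(j2800)² + 27.5(j2800) + 670.8| = |-7.8393e+06 + j77000| = 7.84e+06
|L(j2800)| = 9.8 × 2806 / 7.84e+06 = 0.0035074
20 log₁₀(0.0035074) = -49.10 dB

-49.1 dB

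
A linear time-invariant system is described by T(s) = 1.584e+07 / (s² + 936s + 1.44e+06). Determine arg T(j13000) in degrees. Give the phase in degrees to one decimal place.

-175.8 deg

∠[(j13000)² + 936(j13000) + 1.44e+06] = ∠[-1.6756e+08 + j1.2168e+07] = 175.85°
∠T(j13000) = −175.85° = -175.85°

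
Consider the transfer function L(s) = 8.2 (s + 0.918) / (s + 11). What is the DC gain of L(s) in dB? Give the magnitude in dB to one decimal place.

L(0) = 8.2 × 0.918 / 11 = 0.68433
20 log₁₀(0.68433) = -3.29 dB

-3.3 dB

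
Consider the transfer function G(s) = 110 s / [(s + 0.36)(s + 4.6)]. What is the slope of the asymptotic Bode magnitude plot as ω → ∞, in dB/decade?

With 1 zero and 2 poles, the high-frequency asymptotic slope is 20 × (1 − 2) = -20 dB/decade.

-20 dB/decade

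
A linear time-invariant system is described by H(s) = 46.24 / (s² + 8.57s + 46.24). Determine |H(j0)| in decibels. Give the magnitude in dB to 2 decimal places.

0.00 dB

H(0) = 46.24 / 46.24 = 1
20 log₁₀(1) = 0.000 dB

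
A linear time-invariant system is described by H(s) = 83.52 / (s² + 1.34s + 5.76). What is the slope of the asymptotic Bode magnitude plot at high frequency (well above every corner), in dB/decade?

-40 dB/decade

With 0 zeros and 2 poles, the high-frequency asymptotic slope is 20 × (0 − 2) = -40 dB/decade.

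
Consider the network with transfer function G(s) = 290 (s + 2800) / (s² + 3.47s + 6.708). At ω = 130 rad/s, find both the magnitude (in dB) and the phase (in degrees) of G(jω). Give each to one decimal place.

|G| = 33.6 dB, ∠G = -175.8 deg

|j130 + 2800| = √(130² + 2800²) = 2803
|(j130)² + 3.47(j130) + 6.708| = |-16893 + j451.1| = 1.69e+04
|G(j130)| = 290 × 2803 / 1.69e+04 = 48.101
20 log₁₀(48.101) = 33.64 dB
∠(j130 + 2800) = arctan(130/2800) = 2.66°
∠[(j130)² + 3.47(j130) + 6.708] = ∠[-16893 + j451.1] = 178.47°
∠G(j130) = 2.66° − 178.47° = -175.81°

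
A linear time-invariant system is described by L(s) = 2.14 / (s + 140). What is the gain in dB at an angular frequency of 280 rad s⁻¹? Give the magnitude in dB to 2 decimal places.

-43.30 dB

|j280 + 140| = √(280² + 140²) = 313
|L(j280)| = 2.14 / 313 = 0.006836
20 log₁₀(0.006836) = -43.304 dB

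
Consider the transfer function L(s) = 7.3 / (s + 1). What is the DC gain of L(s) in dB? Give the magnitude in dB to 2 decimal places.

L(0) = 7.3 / 1 = 7.3
20 log₁₀(7.3) = 17.266 dB

17.27 dB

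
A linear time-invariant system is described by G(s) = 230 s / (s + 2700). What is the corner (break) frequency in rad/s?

The single real pole at s = −2700 gives a corner at ω = 2700 rad/s.

2700 rad/s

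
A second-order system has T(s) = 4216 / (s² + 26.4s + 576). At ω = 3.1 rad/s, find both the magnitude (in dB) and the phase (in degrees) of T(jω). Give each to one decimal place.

|(j3.1)² + 26.4(j3.1) + 576| = |566.39 + j81.84| = 572.3
|T(j3.1)| = 4216 / 572.3 = 7.3671
20 log₁₀(7.3671) = 17.35 dB
∠[(j3.1)² + 26.4(j3.1) + 576] = ∠[566.39 + j81.84] = 8.22°
∠T(j3.1) = −8.22° = -8.22°

|T| = 17.3 dB, ∠T = -8.2°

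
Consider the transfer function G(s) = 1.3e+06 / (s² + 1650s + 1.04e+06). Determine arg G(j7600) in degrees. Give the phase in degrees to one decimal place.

∠[(j7600)² + 1650(j7600) + 1.04e+06] = ∠[-5.672e+07 + j1.254e+07] = 167.53°
∠G(j7600) = −167.53° = -167.53°

-167.5 deg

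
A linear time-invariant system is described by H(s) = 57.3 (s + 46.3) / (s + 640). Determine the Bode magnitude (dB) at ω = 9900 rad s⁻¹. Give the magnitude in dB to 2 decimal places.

|j9900 + 46.3| = √(9900² + 46.3²) = 9900
|j9900 + 640| = √(9900² + 640²) = 9921
|H(j9900)| = 57.3 × 9900 / 9921 = 57.181
20 log₁₀(57.181) = 35.145 dB

35.15 dB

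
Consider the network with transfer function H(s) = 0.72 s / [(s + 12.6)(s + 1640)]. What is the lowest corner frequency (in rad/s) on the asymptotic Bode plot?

Break frequencies occur at each pole and zero magnitude: 12.6 rad/s, 1640 rad/s.
The lowest is 12.6 rad/s.

12.6 rad/s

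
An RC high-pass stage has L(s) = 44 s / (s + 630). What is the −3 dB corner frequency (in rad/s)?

For a single-pole high-pass, the −3 dB point is at the pole: ω = 630 rad/s.

630 rad/s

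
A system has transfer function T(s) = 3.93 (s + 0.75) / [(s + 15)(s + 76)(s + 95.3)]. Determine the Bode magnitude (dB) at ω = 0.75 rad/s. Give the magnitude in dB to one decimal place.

-88.3 dB

|j0.75 + 0.75| = √(0.75² + 0.75²) = 1.061
|j0.75 + 15| = √(0.75² + 15²) = 15.02
|j0.75 + 76| = √(0.75² + 76²) = 76
|j0.75 + 95.3| = √(0.75² + 95.3²) = 95.3
|T(j0.75)| = 3.93 × 1.061 / (15.02 × 76 × 95.3) = 3.8317e-05
20 log₁₀(3.8317e-05) = -88.33 dB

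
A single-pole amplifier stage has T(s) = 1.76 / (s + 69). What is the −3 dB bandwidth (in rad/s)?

69 rad/s

For a single-pole low-pass, the −3 dB point is at the pole: ω = 69 rad/s.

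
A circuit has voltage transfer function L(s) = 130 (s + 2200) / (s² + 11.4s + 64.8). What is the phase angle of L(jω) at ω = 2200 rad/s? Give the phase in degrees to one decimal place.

-134.7°

∠(j2200 + 2200) = arctan(2200/2200) = 45.00°
∠[(j2200)² + 11.4(j2200) + 64.8] = ∠[-4.8399e+06 + j25080] = 179.70°
∠L(j2200) = 45.00° − 179.70° = -134.70°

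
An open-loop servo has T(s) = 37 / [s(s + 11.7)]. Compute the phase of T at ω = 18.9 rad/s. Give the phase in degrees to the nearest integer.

∠(j18.9 + 11.7) = arctan(18.9/11.7) = 58.24°
∠(j18.9) = 90.00°
∠T(j18.9) = − (58.24° + 90.00°) = -148.24°

-148 deg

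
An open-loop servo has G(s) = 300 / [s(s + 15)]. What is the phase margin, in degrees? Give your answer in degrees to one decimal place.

Gain crossover: |G(jω)| = 1 at ω ≈ 14.4 rad/s.
∠G(j14.4) = −90° − arctan(14.4/15) ≈ -133.87°
PM = 180° + (-133.87°) = 46.13°

46.1°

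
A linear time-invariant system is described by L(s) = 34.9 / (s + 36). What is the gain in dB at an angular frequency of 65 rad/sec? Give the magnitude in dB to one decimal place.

-6.6 dB

|j65 + 36| = √(65² + 36²) = 74.3
|L(j65)| = 34.9 / 74.3 = 0.4697
20 log₁₀(0.4697) = -6.56 dB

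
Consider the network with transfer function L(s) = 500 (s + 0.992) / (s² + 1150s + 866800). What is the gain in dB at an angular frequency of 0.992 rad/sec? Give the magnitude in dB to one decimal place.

|j0.992 + 0.992| = √(0.992² + 0.992²) = 1.403
|(j0.992)² + 1150(j0.992) + 866800| = |8.668e+05 + j1140.8| = 8.668e+05
|L(j0.992)| = 500 × 1.403 / 8.668e+05 = 0.00080924
20 log₁₀(0.00080924) = -61.84 dB

-61.8 dB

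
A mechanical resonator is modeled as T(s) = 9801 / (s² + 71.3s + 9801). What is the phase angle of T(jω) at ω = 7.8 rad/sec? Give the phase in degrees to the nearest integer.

∠[(j7.8)² + 71.3(j7.8) + 9801] = ∠[9740.2 + j556.14] = 3.27°
∠T(j7.8) = −3.27° = -3.27°

-3°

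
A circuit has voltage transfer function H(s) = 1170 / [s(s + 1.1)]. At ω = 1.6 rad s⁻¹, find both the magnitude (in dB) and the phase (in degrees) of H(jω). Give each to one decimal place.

|H| = 51.5 dB, ∠H = -145.5 deg

|j1.6 + 1.1| = √(1.6² + 1.1²) = 1.942
|j1.6| = 1.6
|H(j1.6)| = 1170 / (1.942 × 1.6) = 376.61
20 log₁₀(376.61) = 51.52 dB
∠(j1.6 + 1.1) = arctan(1.6/1.1) = 55.49°
∠(j1.6) = 90.00°
∠H(j1.6) = − (55.49° + 90.00°) = -145.49°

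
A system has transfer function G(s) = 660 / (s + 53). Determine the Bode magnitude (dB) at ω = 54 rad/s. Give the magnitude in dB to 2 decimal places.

|j54 + 53| = √(54² + 53²) = 75.66
|G(j54)| = 660 / 75.66 = 8.7228
20 log₁₀(8.7228) = 18.813 dB

18.81 dB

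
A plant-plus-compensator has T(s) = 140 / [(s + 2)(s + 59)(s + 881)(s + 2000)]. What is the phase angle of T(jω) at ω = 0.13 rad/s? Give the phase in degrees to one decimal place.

-3.9°

∠(j0.13 + 2) = arctan(0.13/2) = 3.72°
∠(j0.13 + 59) = arctan(0.13/59) = 0.13°
∠(j0.13 + 881) = arctan(0.13/881) = 0.01°
∠(j0.13 + 2000) = arctan(0.13/2000) = 0.00°
∠T(j0.13) = − (3.72° + 0.13° + 0.01° + 0.00°) = -3.86°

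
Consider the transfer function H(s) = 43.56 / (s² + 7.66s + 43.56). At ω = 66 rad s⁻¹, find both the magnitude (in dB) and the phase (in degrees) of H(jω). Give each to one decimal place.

|(j66)² + 7.66(j66) + 43.56| = |-4312.4 + j505.56| = 4342
|H(j66)| = 43.56 / 4342 = 0.010032
20 log₁₀(0.010032) = -39.97 dB
∠[(j66)² + 7.66(j66) + 43.56] = ∠[-4312.4 + j505.56] = 173.31°
∠H(j66) = −173.31° = -173.31°

|H| = -40.0 dB, ∠H = -173.3°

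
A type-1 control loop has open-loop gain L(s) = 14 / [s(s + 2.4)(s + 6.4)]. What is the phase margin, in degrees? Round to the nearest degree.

63°

Gain crossover: |L(jω)| = 1 at ω ≈ 0.851 rad/s.
∠L(j0.851) = −90° − arctan(0.851/2.4) − arctan(0.851/6.4) ≈ -117.11°
PM = 180° + (-117.11°) = 62.89°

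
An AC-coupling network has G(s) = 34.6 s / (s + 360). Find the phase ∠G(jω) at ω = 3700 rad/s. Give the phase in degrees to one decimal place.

∠(j3700) = 90.00°
∠(j3700 + 360) = arctan(3700/360) = 84.44°
∠G(j3700) = 90.00° − 84.44° = 5.56°

5.6°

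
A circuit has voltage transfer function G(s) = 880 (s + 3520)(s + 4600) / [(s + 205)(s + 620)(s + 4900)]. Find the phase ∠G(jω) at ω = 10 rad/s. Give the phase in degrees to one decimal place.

-3.5°

∠(j10 + 3520) = arctan(10/3520) = 0.16°
∠(j10 + 4600) = arctan(10/4600) = 0.12°
∠(j10 + 205) = arctan(10/205) = 2.79°
∠(j10 + 620) = arctan(10/620) = 0.92°
∠(j10 + 4900) = arctan(10/4900) = 0.12°
∠G(j10) = 0.16° + 0.12° − (2.79° + 0.92° + 0.12°) = -3.55°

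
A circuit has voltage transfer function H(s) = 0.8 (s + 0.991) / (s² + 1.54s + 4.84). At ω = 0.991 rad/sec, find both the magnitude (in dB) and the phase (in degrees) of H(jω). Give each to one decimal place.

|j0.991 + 0.991| = √(0.991² + 0.991²) = 1.401
|(j0.991)² + 1.54(j0.991) + 4.84| = |3.8579 + j1.5261| = 4.149
|H(j0.991)| = 0.8 × 1.401 / 4.149 = 0.27024
20 log₁₀(0.27024) = -11.36 dB
∠(j0.991 + 0.991) = arctan(0.991/0.991) = 45.00°
∠[(j0.991)² + 1.54(j0.991) + 4.84] = ∠[3.8579 + j1.5261] = 21.58°
∠H(j0.991) = 45.00° − 21.58° = 23.42°

|H| = -11.4 dB, ∠H = 23.4 deg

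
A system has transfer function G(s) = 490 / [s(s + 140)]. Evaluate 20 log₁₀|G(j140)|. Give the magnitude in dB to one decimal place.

-35.1 dB

|j140 + 140| = √(140² + 140²) = 198
|j140| = 140
|G(j140)| = 490 / (198 × 140) = 0.017678
20 log₁₀(0.017678) = -35.05 dB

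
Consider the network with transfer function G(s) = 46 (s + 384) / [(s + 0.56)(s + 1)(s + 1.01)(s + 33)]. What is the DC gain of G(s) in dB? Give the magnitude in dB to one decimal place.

G(0) = 46 × 384 / (0.56 × 1 × 1.01 × 33) = 946.38
20 log₁₀(946.38) = 59.52 dB

59.5 dB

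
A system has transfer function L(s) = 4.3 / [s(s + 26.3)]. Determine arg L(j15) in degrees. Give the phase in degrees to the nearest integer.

∠(j15 + 26.3) = arctan(15/26.3) = 29.70°
∠(j15) = 90.00°
∠L(j15) = − (29.70° + 90.00°) = -119.70°

-120°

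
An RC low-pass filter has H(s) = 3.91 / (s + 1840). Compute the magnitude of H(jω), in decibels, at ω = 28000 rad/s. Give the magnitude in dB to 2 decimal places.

-77.12 dB

|j28000 + 1840| = √(28000² + 1840²) = 2.806e+04
|H(j28000)| = 3.91 / 2.806e+04 = 0.00013934
20 log₁₀(0.00013934) = -77.118 dB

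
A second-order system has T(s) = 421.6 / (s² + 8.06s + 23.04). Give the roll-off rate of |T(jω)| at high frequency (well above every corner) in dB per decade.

-40 dB/decade

With 0 zeros and 2 poles, the high-frequency asymptotic slope is 20 × (0 − 2) = -40 dB/decade.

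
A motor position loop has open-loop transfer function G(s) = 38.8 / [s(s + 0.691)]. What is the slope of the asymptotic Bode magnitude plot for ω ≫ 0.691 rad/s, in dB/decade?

-40 dB/decade

With 0 zeros and 2 poles, the high-frequency asymptotic slope is 20 × (0 − 2) = -40 dB/decade.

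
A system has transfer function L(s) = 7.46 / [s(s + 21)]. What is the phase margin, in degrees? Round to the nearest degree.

Gain crossover: |L(jω)| = 1 at ω ≈ 0.355 rad/sec.
∠L(j0.355) = −90° − arctan(0.355/21) ≈ -90.97°
PM = 180° + (-90.97°) = 89.03°

89 deg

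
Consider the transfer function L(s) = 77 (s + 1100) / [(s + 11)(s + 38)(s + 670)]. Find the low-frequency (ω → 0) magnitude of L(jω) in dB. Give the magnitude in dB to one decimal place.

L(0) = 77 × 1100 / (11 × 38 × 670) = 0.30244
20 log₁₀(0.30244) = -10.39 dB

-10.4 dB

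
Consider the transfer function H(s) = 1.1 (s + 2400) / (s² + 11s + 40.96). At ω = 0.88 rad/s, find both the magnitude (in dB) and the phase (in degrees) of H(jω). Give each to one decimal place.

|j0.88 + 2400| = √(0.88² + 2400²) = 2400
|(j0.88)² + 11(j0.88) + 40.96| = |40.186 + j9.68| = 41.34
|H(j0.88)| = 1.1 × 2400 / 41.34 = 63.868
20 log₁₀(63.868) = 36.11 dB
∠(j0.88 + 2400) = arctan(0.88/2400) = 0.02°
∠[(j0.88)² + 11(j0.88) + 40.96] = ∠[40.186 + j9.68] = 13.54°
∠H(j0.88) = 0.02° − 13.54° = -13.52°

|H| = 36.1 dB, ∠H = -13.5°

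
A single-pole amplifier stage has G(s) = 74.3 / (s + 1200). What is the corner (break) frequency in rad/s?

1200 rad/s

The single real pole at s = −1200 gives a corner at ω = 1200 rad/s.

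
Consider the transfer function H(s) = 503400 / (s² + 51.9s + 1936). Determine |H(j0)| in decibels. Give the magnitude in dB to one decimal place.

48.3 dB

H(0) = 503400 / 1936 = 260.02
20 log₁₀(260.02) = 48.30 dB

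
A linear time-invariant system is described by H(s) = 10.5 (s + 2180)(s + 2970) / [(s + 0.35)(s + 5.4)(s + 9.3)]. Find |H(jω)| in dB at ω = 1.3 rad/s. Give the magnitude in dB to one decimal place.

119.7 dB

|j1.3 + 2180| = √(1.3² + 2180²) = 2180
|j1.3 + 2970| = √(1.3² + 2970²) = 2970
|j1.3 + 0.35| = √(1.3² + 0.35²) = 1.346
|j1.3 + 5.4| = √(1.3² + 5.4²) = 5.554
|j1.3 + 9.3| = √(1.3² + 9.3²) = 9.39
|H(j1.3)| = 10.5 × 2180 × 2970 / (1.346 × 5.554 × 9.39) = 9.6817e+05
20 log₁₀(9.6817e+05) = 119.72 dB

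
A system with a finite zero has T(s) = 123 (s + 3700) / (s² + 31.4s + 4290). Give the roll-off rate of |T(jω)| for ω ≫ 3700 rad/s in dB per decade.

-20 dB/decade

With 1 zero and 2 poles, the high-frequency asymptotic slope is 20 × (1 − 2) = -20 dB/decade.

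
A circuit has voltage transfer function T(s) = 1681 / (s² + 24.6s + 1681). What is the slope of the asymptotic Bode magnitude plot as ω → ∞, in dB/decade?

-40 dB/decade

With 0 zeros and 2 poles, the high-frequency asymptotic slope is 20 × (0 − 2) = -40 dB/decade.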